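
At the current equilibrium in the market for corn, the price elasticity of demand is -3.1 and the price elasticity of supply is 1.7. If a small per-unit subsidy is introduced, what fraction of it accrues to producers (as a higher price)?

For a small subsidy around the equilibrium, the benefit split depends on the relative slopes, which at a point are proportional to the elasticities.
Buyer share = εs/(εs + |εd|) = 1.7/(1.7 + 3.1) = 17/48; seller share = |εd|/(εs + |εd|) = 31/48.
So producers capture 31/48 of the subsidy.

Producer share = 31/48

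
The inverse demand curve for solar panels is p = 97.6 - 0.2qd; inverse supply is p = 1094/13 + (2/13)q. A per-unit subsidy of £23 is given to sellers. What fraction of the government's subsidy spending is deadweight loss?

Pre-subsidy: 97.6 - 0.2q = 1094/13 + (2/13)q gives q* = 38 and p* = 90.
With the subsidy, sellers receive ps = pb + 23 for each unit, where pb is the price buyers pay.
On the curves, pb = 97.6 - 0.2q and ps = 1094/13 + (2/13)q; the wedge ps − pb = 23 gives 1094/13 + (2/13)q − (97.6 - 0.2q) = 23, so q' = 103.
Then pb = 97.6 − 0.2·103 = 77 and ps = 1094/13 + (2/13)·103 = 100.
ΔCS = ½(38 + 103)(90 − 77) = 916.5; ΔPS = ½(38 + 103)(100 − 90) = 705.
Government spending = 23 × 103 = 2369.
DWL = ½ × 23 × (103 − 38) = 747.5; fraction = 747.5 / 2369 = 65/206.

DWL / government spending = 65/206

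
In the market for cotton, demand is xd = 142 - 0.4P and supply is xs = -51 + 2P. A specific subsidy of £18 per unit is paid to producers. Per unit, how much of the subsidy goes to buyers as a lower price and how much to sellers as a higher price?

Pre-subsidy: 142 - 0.4P = -51 + 2P gives P* = 965/12, x* = 659/6.
With the subsidy, sellers receive Ps = Pb + 18 for each unit, where Pb is the price buyers pay.
Supply in terms of Pb becomes xs = -51 + 2(Pb + 18) = -15 + 2Pb. Setting this equal to demand: 142 - 0.4Pb = -15 + 2Pb, so Pb = 785/12.
Sellers receive Ps = 785/12 + 18 = 1001/12; x' = 142 − 0.4·(785/12) = 695/6.
Buyers' price falls by P* − Pb = 965/12 − 785/12 = 15; sellers' price rises by Ps − P* = 1001/12 − 965/12 = 3.

Buyers gain £15 per unit; sellers gain £3 per unit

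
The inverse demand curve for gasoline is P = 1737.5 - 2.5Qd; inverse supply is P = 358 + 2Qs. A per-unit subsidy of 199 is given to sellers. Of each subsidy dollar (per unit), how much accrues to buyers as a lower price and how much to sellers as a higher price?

Buyers gain 995/9 per unit; sellers gain 796/9 per unit

Pre-subsidy: 1737.5 - 2.5Q = 358 + 2Q gives Q* = 2759/9 and P* = 8740/9.
With the subsidy, sellers receive Ps = Pb + 199 for each unit, where Pb is the price buyers pay.
On the curves, Pb = 1737.5 - 2.5Q and Ps = 358 + 2Q; the wedge Ps − Pb = 199 gives 358 + 2Q − (1737.5 - 2.5Q) = 199, so Q' = 3157/9.
Then Pb = 1737.5 − 2.5·(3157/9) = 7745/9 and Ps = 358 + 2·(3157/9) = 9536/9.
Buyers' price falls by P* − Pb = 8740/9 − 7745/9 = 995/9; sellers' price rises by Ps − P* = 9536/9 − 8740/9 = 796/9.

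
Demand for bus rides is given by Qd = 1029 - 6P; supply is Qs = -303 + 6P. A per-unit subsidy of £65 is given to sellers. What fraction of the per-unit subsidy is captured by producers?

Pre-subsidy: 1029 - 6P = -303 + 6P gives P* = 111, Q* = 363.
With the subsidy, sellers receive Ps = Pb + 65 for each unit, where Pb is the price buyers pay.
Supply in terms of Pb becomes Qs = -303 + 6(Pb + 65) = 87 + 6Pb. Setting this equal to demand: 1029 - 6Pb = 87 + 6Pb, so Pb = 78.5.
Sellers receive Ps = 78.5 + 65 = 143.5; Q' = 1029 − 6·78.5 = 558.
Buyers' price falls by P* − Pb = 111 − 78.5 = 32.5; sellers' price rises by Ps − P* = 143.5 − 111 = 32.5.
So producers capture 32.5/65 = 0.5 of each unit of subsidy.

Producer share = 0.5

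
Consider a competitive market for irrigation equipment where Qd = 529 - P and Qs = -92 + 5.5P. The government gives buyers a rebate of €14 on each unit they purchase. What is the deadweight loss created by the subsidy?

Deadweight loss = 1078/13

Pre-subsidy: 529 - P = -92 + 5.5P gives P* = 1242/13, Q* = 5635/13.
With the rebate, buyers effectively pay Pb = Ps − 14, where Ps is the price sellers receive.
Demand in terms of Ps becomes Qd = 529 − 1(Ps − 14) = 543 - Ps. Setting this equal to supply: 543 - Ps = -92 + 5.5Ps, so Ps = 1270/13.
Buyers pay Pb = 1270/13 − 14 = 1088/13; Q' = -92 + 5.5·(1270/13) = 5789/13.
The subsidy expands output by 5789/13 − 5635/13 = 154/13 past the efficient level; on those units the gap between marginal cost and willingness to pay runs from 0 up to 14.
DWL = ½ × 14 × 154/13 = 1078/13.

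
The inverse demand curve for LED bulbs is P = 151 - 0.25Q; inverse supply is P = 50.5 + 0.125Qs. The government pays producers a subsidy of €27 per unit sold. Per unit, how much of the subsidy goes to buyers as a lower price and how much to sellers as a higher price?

Pre-subsidy: 151 - 0.25Q = 50.5 + 0.125Q gives Q* = 268 and P* = 84.
With the subsidy, sellers receive Ps = Pb + 27 for each unit, where Pb is the price buyers pay.
On the curves, Pb = 151 - 0.25Q and Ps = 50.5 + 0.125Q; the wedge Ps − Pb = 27 gives 50.5 + 0.125Q − (151 - 0.25Q) = 27, so Q' = 340.
Then Pb = 151 − 0.25·340 = 66 and Ps = 50.5 + 0.125·340 = 93.
Buyers' price falls by P* − Pb = 84 − 66 = 18; sellers' price rises by Ps − P* = 93 − 84 = 9.

Buyers gain €18 per unit; sellers gain €9 per unit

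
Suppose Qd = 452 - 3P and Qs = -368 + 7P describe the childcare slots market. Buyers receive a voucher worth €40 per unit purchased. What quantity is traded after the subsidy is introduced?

Q' = 290

Pre-subsidy: 452 - 3P = -368 + 7P gives P* = 82, Q* = 206.
With the rebate, buyers effectively pay Pb = Ps − 40, where Ps is the price sellers receive.
Demand in terms of Ps becomes Qd = 452 − 3(Ps − 40) = 572 - 3Ps. Setting this equal to supply: 572 - 3Ps = -368 + 7Ps, so Ps = 94.
Buyers pay Pb = 94 − 40 = 54; Q' = -368 + 7·94 = 290.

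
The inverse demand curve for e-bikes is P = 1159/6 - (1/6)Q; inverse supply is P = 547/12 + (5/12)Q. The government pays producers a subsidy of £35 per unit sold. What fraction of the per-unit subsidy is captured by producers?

Producer share = 5/7

Pre-subsidy: 1159/6 - (1/6)Q = 547/12 + (5/12)Q gives Q* = 253 and P* = 151.
With the subsidy, sellers receive Ps = Pb + 35 for each unit, where Pb is the price buyers pay.
On the curves, Pb = 1159/6 - (1/6)Q and Ps = 547/12 + (5/12)Q; the wedge Ps − Pb = 35 gives 547/12 + (5/12)Q − (1159/6 - (1/6)Q) = 35, so Q' = 313.
Then Pb = 1159/6 − (1/6)·313 = 141 and Ps = 547/12 + (5/12)·313 = 176.
Buyers' price falls by P* − Pb = 151 − 141 = 10; sellers' price rises by Ps − P* = 176 − 151 = 25.
So producers capture 25/35 = 5/7 of each unit of subsidy.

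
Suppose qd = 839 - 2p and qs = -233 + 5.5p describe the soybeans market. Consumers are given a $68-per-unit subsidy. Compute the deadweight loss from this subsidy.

Deadweight loss = 50864/15

Pre-subsidy: 839 - 2p = -233 + 5.5p gives p* = 2144/15, q* = 8297/15.
With the rebate, buyers effectively pay pb = ps − 68, where ps is the price sellers receive.
Demand in terms of ps becomes qd = 839 − 2(ps − 68) = 975 - 2ps. Setting this equal to supply: 975 - 2ps = -233 + 5.5ps, so ps = 2416/15.
Buyers pay pb = 2416/15 − 68 = 1396/15; q' = -233 + 5.5·(2416/15) = 9793/15.
The subsidy expands output by 9793/15 − 8297/15 = 1496/15 past the efficient level; on those units the gap between marginal cost and willingness to pay runs from 0 up to 68.
DWL = ½ × 68 × 1496/15 = 50864/15.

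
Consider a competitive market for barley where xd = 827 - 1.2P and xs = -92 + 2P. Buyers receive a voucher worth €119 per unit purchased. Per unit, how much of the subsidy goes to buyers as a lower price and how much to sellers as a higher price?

Buyers gain €74.375 per unit; sellers gain €44.625 per unit

Pre-subsidy: 827 - 1.2P = -92 + 2P gives P* = 287.1875, x* = 482.375.
With the rebate, buyers effectively pay Pb = Ps − 119, where Ps is the price sellers receive.
Demand in terms of Ps becomes xd = 827 − 1.2(Ps − 119) = 969.8 - 1.2Ps. Setting this equal to supply: 969.8 - 1.2Ps = -92 + 2Ps, so Ps = 331.8125.
Buyers pay Pb = 331.8125 − 119 = 212.8125; x' = -92 + 2·331.8125 = 571.625.
Buyers' price falls by P* − Pb = 287.1875 − 212.8125 = 74.375; sellers' price rises by Ps − P* = 331.8125 − 287.1875 = 44.625.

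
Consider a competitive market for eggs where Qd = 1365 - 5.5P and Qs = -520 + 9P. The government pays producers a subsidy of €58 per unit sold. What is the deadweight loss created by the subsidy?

Pre-subsidy: 1365 - 5.5P = -520 + 9P gives P* = 130, Q* = 650.
With the subsidy, sellers receive Ps = Pb + 58 for each unit, where Pb is the price buyers pay.
Supply in terms of Pb becomes Qs = -520 + 9(Pb + 58) = 2 + 9Pb. Setting this equal to demand: 1365 - 5.5Pb = 2 + 9Pb, so Pb = 94.
Sellers receive Ps = 94 + 58 = 152; Q' = 1365 − 5.5·94 = 848.
The subsidy expands output by 848 − 650 = 198 past the efficient level; on those units the gap between marginal cost and willingness to pay runs from 0 up to 58.
DWL = ½ × 58 × 198 = 5742.

Deadweight loss = €5742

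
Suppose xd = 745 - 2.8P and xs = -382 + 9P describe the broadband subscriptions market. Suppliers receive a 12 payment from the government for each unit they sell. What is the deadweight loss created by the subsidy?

Deadweight loss = 9072/59

Pre-subsidy: 745 - 2.8P = -382 + 9P gives P* = 5635/59, x* = 28177/59.
With the subsidy, sellers receive Ps = Pb + 12 for each unit, where Pb is the price buyers pay.
Supply in terms of Pb becomes xs = -382 + 9(Pb + 12) = -274 + 9Pb. Setting this equal to demand: 745 - 2.8Pb = -274 + 9Pb, so Pb = 5095/59.
Sellers receive Ps = 5095/59 + 12 = 5803/59; x' = 745 − 2.8·(5095/59) = 29689/59.
The subsidy expands output by 29689/59 − 28177/59 = 1512/59 past the efficient level; on those units the gap between marginal cost and willingness to pay runs from 0 up to 12.
DWL = ½ × 12 × 1512/59 = 9072/59.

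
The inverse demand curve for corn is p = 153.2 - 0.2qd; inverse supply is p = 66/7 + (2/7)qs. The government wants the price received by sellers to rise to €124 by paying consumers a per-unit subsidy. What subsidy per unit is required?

Required subsidy s = €51 per unit

At a seller price of 124, quantity supplied is -33 + 3.5·124 = 401.
Buyers absorb 401 only when they pay pb = 153.2 − 0.2·401 = 73.
s = ps − pb = 124 − 73 = 51.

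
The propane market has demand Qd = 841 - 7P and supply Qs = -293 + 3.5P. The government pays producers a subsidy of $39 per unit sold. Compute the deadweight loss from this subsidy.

Pre-subsidy: 841 - 7P = -293 + 3.5P gives P* = 108, Q* = 85.
With the subsidy, sellers receive Ps = Pb + 39 for each unit, where Pb is the price buyers pay.
Supply in terms of Pb becomes Qs = -293 + 3.5(Pb + 39) = -156.5 + 3.5Pb. Setting this equal to demand: 841 - 7Pb = -156.5 + 3.5Pb, so Pb = 95.
Sellers receive Ps = 95 + 39 = 134; Q' = 841 − 7·95 = 176.
The subsidy expands output by 176 − 85 = 91 past the efficient level; on those units the gap between marginal cost and willingness to pay runs from 0 up to 39.
DWL = ½ × 39 × 91 = 1774.5.

Deadweight loss = $1774.5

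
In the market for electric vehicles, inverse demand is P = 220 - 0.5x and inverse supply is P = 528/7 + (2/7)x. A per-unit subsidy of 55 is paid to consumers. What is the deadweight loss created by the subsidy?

Deadweight loss = 1925

Pre-subsidy: 220 - 0.5x = 528/7 + (2/7)x gives x* = 184 and P* = 128.
With the rebate, buyers effectively pay Pb = Ps − 55, where Ps is the price sellers receive.
On the curves, Pb = 220 - 0.5x and Ps = 528/7 + (2/7)x; the wedge Ps − Pb = 55 gives 528/7 + (2/7)x − (220 - 0.5x) = 55, so x' = 254.
Then Pb = 220 − 0.5·254 = 93 and Ps = 528/7 + (2/7)·254 = 148.
The subsidy expands output by 254 − 184 = 70 past the efficient level; on those units the gap between marginal cost and willingness to pay runs from 0 up to 55.
DWL = ½ × 55 × 70 = 1925.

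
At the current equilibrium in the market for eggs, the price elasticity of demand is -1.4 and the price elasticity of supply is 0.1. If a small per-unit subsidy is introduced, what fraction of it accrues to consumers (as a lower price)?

Consumer share = 1/15

For a small subsidy around the equilibrium, the benefit split depends on the relative slopes, which at a point are proportional to the elasticities.
Buyer share = εs/(εs + |εd|) = 0.1/(0.1 + 1.4) = 1/15; seller share = |εd|/(εs + |εd|) = 14/15.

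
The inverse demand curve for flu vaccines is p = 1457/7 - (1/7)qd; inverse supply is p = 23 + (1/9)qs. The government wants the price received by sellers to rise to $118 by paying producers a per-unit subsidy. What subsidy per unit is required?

At a seller price of 118, quantity supplied is -207 + 9·118 = 855.
Buyers absorb 855 only when they pay pb = 1457/7 − (1/7)·855 = 86.
s = ps − pb = 118 − 86 = 32.

Required subsidy s = $32 per unit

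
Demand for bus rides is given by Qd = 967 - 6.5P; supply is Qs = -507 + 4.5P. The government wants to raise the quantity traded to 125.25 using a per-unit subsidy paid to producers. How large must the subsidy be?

At Q = 125.25, invert demand for the buyer price: Pb = (967 − 125.25)/6.5 = 129.5; invert supply for the seller price: Ps = (125.25 − (-507))/4.5 = 140.5.
The subsidy must fill the gap: s = Ps − Pb = 140.5 − 129.5 = 11.

Required subsidy s = 11 per unit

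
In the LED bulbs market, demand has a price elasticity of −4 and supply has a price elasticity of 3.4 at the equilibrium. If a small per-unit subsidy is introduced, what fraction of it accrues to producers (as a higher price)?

Producer share = 20/37

For a small subsidy around the equilibrium, the benefit split depends on the relative slopes, which at a point are proportional to the elasticities.
Buyer share = εs/(εs + |εd|) = 3.4/(3.4 + 4) = 17/37; seller share = |εd|/(εs + |εd|) = 20/37.
So producers capture 20/37 of the subsidy.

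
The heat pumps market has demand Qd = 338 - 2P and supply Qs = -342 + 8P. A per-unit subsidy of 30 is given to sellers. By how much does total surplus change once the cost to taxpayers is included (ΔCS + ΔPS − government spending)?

Net change in total surplus = -720

Pre-subsidy: 338 - 2P = -342 + 8P gives P* = 68, Q* = 202.
With the subsidy, sellers receive Ps = Pb + 30 for each unit, where Pb is the price buyers pay.
Supply in terms of Pb becomes Qs = -342 + 8(Pb + 30) = -102 + 8Pb. Setting this equal to demand: 338 - 2Pb = -102 + 8Pb, so Pb = 44.
Sellers receive Ps = 44 + 30 = 74; Q' = 338 − 2·44 = 250.
ΔCS = ½(202 + 250)(68 − 44) = 5424; ΔPS = ½(202 + 250)(74 − 68) = 1356.
Government spending = 30 × 250 = 7500.
Net change = 5424 + 1356 − 7500 = -720. The loss equals the DWL triangle ½·30·48.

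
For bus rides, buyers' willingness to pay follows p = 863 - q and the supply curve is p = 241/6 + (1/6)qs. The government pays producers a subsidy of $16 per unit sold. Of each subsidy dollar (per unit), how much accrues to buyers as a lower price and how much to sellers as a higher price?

Pre-subsidy: 863 - q = 241/6 + (1/6)q gives q* = 4937/7 and p* = 1104/7.
With the subsidy, sellers receive ps = pb + 16 for each unit, where pb is the price buyers pay.
On the curves, pb = 863 - q and ps = 241/6 + (1/6)q; the wedge ps − pb = 16 gives 241/6 + (1/6)q − (863 - q) = 16, so q' = 719.
Then pb = 863 − 1·719 = 144 and ps = 241/6 + (1/6)·719 = 160.
Buyers' price falls by p* − pb = 1104/7 − 144 = 96/7; sellers' price rises by ps − p* = 160 − 1104/7 = 16/7.

Buyers gain 96/7 per unit; sellers gain 16/7 per unit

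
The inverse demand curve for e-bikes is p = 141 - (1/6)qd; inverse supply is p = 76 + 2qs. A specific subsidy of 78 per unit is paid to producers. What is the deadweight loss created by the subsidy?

Deadweight loss = 1404

Pre-subsidy: 141 - (1/6)q = 76 + 2q gives q* = 30 and p* = 136.
With the subsidy, sellers receive ps = pb + 78 for each unit, where pb is the price buyers pay.
On the curves, pb = 141 - (1/6)q and ps = 76 + 2q; the wedge ps − pb = 78 gives 76 + 2q − (141 - (1/6)q) = 78, so q' = 66.
Then pb = 141 − (1/6)·66 = 130 and ps = 76 + 2·66 = 208.
The subsidy expands output by 66 − 30 = 36 past the efficient level; on those units the gap between marginal cost and willingness to pay runs from 0 up to 78.
DWL = ½ × 78 × 36 = 1404.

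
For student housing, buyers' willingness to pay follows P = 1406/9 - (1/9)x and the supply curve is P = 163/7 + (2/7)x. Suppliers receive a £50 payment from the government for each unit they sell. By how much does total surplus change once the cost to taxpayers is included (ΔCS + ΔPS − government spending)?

Net change in total surplus = -£3150

Pre-subsidy: 1406/9 - (1/9)x = 163/7 + (2/7)x gives x* = 335 and P* = 119.
With the subsidy, sellers receive Ps = Pb + 50 for each unit, where Pb is the price buyers pay.
On the curves, Pb = 1406/9 - (1/9)x and Ps = 163/7 + (2/7)x; the wedge Ps − Pb = 50 gives 163/7 + (2/7)x − (1406/9 - (1/9)x) = 50, so x' = 461.
Then Pb = 1406/9 − (1/9)·461 = 105 and Ps = 163/7 + (2/7)·461 = 155.
ΔCS = ½(335 + 461)(119 − 105) = 5572; ΔPS = ½(335 + 461)(155 − 119) = 14328.
Government spending = 50 × 461 = 23050.
Net change = 5572 + 14328 − 23050 = -3150. The loss equals the DWL triangle ½·50·126.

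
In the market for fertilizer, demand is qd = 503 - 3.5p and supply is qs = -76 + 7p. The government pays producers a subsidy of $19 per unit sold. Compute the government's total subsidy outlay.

Pre-subsidy: 503 - 3.5p = -76 + 7p gives p* = 386/7, q* = 310.
With the subsidy, sellers receive ps = pb + 19 for each unit, where pb is the price buyers pay.
Supply in terms of pb becomes qs = -76 + 7(pb + 19) = 57 + 7pb. Setting this equal to demand: 503 - 3.5pb = 57 + 7pb, so pb = 892/21.
Sellers receive ps = 892/21 + 19 = 1291/21; q' = 503 − 3.5·(892/21) = 1063/3.
Government outlay = subsidy × quantity = 19 × 1063/3 = 20197/3.

Government cost = 20197/3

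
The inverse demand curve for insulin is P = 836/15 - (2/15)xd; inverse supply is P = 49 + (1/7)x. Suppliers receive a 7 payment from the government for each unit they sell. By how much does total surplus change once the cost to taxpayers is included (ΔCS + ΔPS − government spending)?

Net change in total surplus = -5145/58

Pre-subsidy: 836/15 - (2/15)x = 49 + (1/7)x gives x* = 707/29 and P* = 1522/29.
With the subsidy, sellers receive Ps = Pb + 7 for each unit, where Pb is the price buyers pay.
On the curves, Pb = 836/15 - (2/15)x and Ps = 49 + (1/7)x; the wedge Ps − Pb = 7 gives 49 + (1/7)x − (836/15 - (2/15)x) = 7, so x' = 1442/29.
Then Pb = 836/15 − (2/15)·(1442/29) = 1424/29 and Ps = 49 + (1/7)·(1442/29) = 1627/29.
ΔCS = ½(707/29 + 1442/29)(1522/29 − 1424/29) = 105301/841; ΔPS = ½(707/29 + 1442/29)(1627/29 − 1522/29) = 225645/1682.
Government spending = 7 × 1442/29 = 10094/29.
Net change = 105301/841 + 225645/1682 − 10094/29 = -5145/58. The loss equals the DWL triangle ½·7·735/29.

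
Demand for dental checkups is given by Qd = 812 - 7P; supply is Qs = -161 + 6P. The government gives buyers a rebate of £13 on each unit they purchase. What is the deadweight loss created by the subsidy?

Deadweight loss = £273

Pre-subsidy: 812 - 7P = -161 + 6P gives P* = 973/13, Q* = 3745/13.
With the rebate, buyers effectively pay Pb = Ps − 13, where Ps is the price sellers receive.
Demand in terms of Ps becomes Qd = 812 − 7(Ps − 13) = 903 - 7Ps. Setting this equal to supply: 903 - 7Ps = -161 + 6Ps, so Ps = 1064/13.
Buyers pay Pb = 1064/13 − 13 = 895/13; Q' = -161 + 6·(1064/13) = 4291/13.
The subsidy expands output by 4291/13 − 3745/13 = 42 past the efficient level; on those units the gap between marginal cost and willingness to pay runs from 0 up to 13.
DWL = ½ × 13 × 42 = 273.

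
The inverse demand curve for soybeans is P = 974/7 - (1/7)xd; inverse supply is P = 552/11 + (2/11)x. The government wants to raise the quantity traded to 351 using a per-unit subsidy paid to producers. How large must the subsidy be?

At x = 351, from the demand curve buyers pay Pb = 974/7 − (1/7)·351 = 89; from the supply curve sellers need Ps = 552/11 + (2/11)·351 = 114.
The subsidy must fill the gap: s = Ps − Pb = 114 − 89 = 25.

Required subsidy s = 25 per unit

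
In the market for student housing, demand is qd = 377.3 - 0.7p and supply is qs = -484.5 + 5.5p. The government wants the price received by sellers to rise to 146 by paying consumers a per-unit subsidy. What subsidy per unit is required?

Required subsidy s = 62 per unit

At a seller price of 146, quantity supplied is -484.5 + 5.5·146 = 318.5.
Buyers absorb 318.5 only when they pay pb with 377.3 − 0.7·pb = 318.5, i.e. pb = 84.
s = ps − pb = 146 − 84 = 62.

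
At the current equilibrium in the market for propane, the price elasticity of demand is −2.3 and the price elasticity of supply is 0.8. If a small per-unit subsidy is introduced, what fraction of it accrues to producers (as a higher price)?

Producer share = 23/31

For a small subsidy around the equilibrium, the benefit split depends on the relative slopes, which at a point are proportional to the elasticities.
Buyer share = εs/(εs + |εd|) = 0.8/(0.8 + 2.3) = 8/31; seller share = |εd|/(εs + |εd|) = 23/31.
So producers capture 23/31 of the subsidy.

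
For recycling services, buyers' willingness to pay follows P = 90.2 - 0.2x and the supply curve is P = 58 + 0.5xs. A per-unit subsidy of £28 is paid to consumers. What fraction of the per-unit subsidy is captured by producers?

Producer share = 5/7

Pre-subsidy: 90.2 - 0.2x = 58 + 0.5x gives x* = 46 and P* = 81.
With the rebate, buyers effectively pay Pb = Ps − 28, where Ps is the price sellers receive.
On the curves, Pb = 90.2 - 0.2x and Ps = 58 + 0.5x; the wedge Ps − Pb = 28 gives 58 + 0.5x − (90.2 - 0.2x) = 28, so x' = 86.
Then Pb = 90.2 − 0.2·86 = 73 and Ps = 58 + 0.5·86 = 101.
Buyers' price falls by P* − Pb = 81 − 73 = 8; sellers' price rises by Ps − P* = 101 − 81 = 20.
So producers capture 20/28 = 5/7 of each unit of subsidy.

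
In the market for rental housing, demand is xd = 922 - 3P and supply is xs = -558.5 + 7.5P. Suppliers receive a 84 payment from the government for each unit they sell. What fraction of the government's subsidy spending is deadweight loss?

DWL / government spending = 90/679

Pre-subsidy: 922 - 3P = -558.5 + 7.5P gives P* = 141, x* = 499.
With the subsidy, sellers receive Ps = Pb + 84 for each unit, where Pb is the price buyers pay.
Supply in terms of Pb becomes xs = -558.5 + 7.5(Pb + 84) = 71.5 + 7.5Pb. Setting this equal to demand: 922 - 3Pb = 71.5 + 7.5Pb, so Pb = 81.
Sellers receive Ps = 81 + 84 = 165; x' = 922 − 3·81 = 679.
ΔCS = ½(499 + 679)(141 − 81) = 35340; ΔPS = ½(499 + 679)(165 − 141) = 14136.
Government spending = 84 × 679 = 57036.
DWL = ½ × 84 × (679 − 499) = 7560; fraction = 7560 / 57036 = 90/679.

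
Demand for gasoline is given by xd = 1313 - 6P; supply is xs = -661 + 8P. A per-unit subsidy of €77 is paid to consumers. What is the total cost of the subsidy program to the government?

Pre-subsidy: 1313 - 6P = -661 + 8P gives P* = 141, x* = 467.
With the rebate, buyers effectively pay Pb = Ps − 77, where Ps is the price sellers receive.
Demand in terms of Ps becomes xd = 1313 − 6(Ps − 77) = 1775 - 6Ps. Setting this equal to supply: 1775 - 6Ps = -661 + 8Ps, so Ps = 174.
Buyers pay Pb = 174 − 77 = 97; x' = -661 + 8·174 = 731.
Government outlay = subsidy × quantity = 77 × 731 = 56287.

Government cost = €56287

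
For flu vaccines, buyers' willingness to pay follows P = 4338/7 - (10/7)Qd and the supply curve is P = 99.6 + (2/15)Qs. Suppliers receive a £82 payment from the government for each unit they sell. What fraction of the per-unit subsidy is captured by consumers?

Pre-subsidy: 4338/7 - (10/7)Q = 99.6 + (2/15)Q gives Q* = 333 and P* = 144.
With the subsidy, sellers receive Ps = Pb + 82 for each unit, where Pb is the price buyers pay.
On the curves, Pb = 4338/7 - (10/7)Q and Ps = 99.6 + (2/15)Q; the wedge Ps − Pb = 82 gives 99.6 + (2/15)Q − (4338/7 - (10/7)Q) = 82, so Q' = 385.5.
Then Pb = 4338/7 − (10/7)·385.5 = 69 and Ps = 99.6 + (2/15)·385.5 = 151.
Buyers' price falls by P* − Pb = 144 − 69 = 75; sellers' price rises by Ps − P* = 151 − 144 = 7.
So consumers capture 75/82 = 75/82 of each unit of subsidy.

Consumer share = 75/82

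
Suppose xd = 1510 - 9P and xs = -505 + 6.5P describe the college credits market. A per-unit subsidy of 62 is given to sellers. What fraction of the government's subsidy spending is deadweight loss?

Pre-subsidy: 1510 - 9P = -505 + 6.5P gives P* = 130, x* = 340.
With the subsidy, sellers receive Ps = Pb + 62 for each unit, where Pb is the price buyers pay.
Supply in terms of Pb becomes xs = -505 + 6.5(Pb + 62) = -102 + 6.5Pb. Setting this equal to demand: 1510 - 9Pb = -102 + 6.5Pb, so Pb = 104.
Sellers receive Ps = 104 + 62 = 166; x' = 1510 − 9·104 = 574.
ΔCS = ½(340 + 574)(130 − 104) = 11882; ΔPS = ½(340 + 574)(166 − 130) = 16452.
Government spending = 62 × 574 = 35588.
DWL = ½ × 62 × (574 − 340) = 7254; fraction = 7254 / 35588 = 117/574.

DWL / government spending = 117/574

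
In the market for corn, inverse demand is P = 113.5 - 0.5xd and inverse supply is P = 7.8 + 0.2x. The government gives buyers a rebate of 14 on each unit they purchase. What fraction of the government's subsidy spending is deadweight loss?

Pre-subsidy: 113.5 - 0.5x = 7.8 + 0.2x gives x* = 151 and P* = 38.
With the rebate, buyers effectively pay Pb = Ps − 14, where Ps is the price sellers receive.
On the curves, Pb = 113.5 - 0.5x and Ps = 7.8 + 0.2x; the wedge Ps − Pb = 14 gives 7.8 + 0.2x − (113.5 - 0.5x) = 14, so x' = 171.
Then Pb = 113.5 − 0.5·171 = 28 and Ps = 7.8 + 0.2·171 = 42.
ΔCS = ½(151 + 171)(38 − 28) = 1610; ΔPS = ½(151 + 171)(42 − 38) = 644.
Government spending = 14 × 171 = 2394.
DWL = ½ × 14 × (171 − 151) = 140; fraction = 140 / 2394 = 10/171.

DWL / government spending = 10/171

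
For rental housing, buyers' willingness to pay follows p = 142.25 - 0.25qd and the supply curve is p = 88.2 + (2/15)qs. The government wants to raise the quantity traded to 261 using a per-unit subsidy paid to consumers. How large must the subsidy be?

At q = 261, from the demand curve buyers pay pb = 142.25 − 0.25·261 = 77; from the supply curve sellers need ps = 88.2 + (2/15)·261 = 123.
The subsidy must fill the gap: s = ps − pb = 123 − 77 = 46.

Required subsidy s = 46 per unit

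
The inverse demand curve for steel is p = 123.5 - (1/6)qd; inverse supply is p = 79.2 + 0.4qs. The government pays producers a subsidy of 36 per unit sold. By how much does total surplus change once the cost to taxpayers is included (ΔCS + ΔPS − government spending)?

Pre-subsidy: 123.5 - (1/6)q = 79.2 + 0.4q gives q* = 1329/17 and p* = 1878/17.
With the subsidy, sellers receive ps = pb + 36 for each unit, where pb is the price buyers pay.
On the curves, pb = 123.5 - (1/6)q and ps = 79.2 + 0.4q; the wedge ps − pb = 36 gives 79.2 + 0.4q − (123.5 - (1/6)q) = 36, so q' = 2409/17.
Then pb = 123.5 − (1/6)·(2409/17) = 1698/17 and ps = 79.2 + 0.4·(2409/17) = 2310/17.
ΔCS = ½(1329/17 + 2409/17)(1878/17 − 1698/17) = 336420/289; ΔPS = ½(1329/17 + 2409/17)(2310/17 − 1878/17) = 807408/289.
Government spending = 36 × 2409/17 = 86724/17.
Net change = 336420/289 + 807408/289 − 86724/17 = -19440/17. The loss equals the DWL triangle ½·36·1080/17.

Net change in total surplus = -19440/17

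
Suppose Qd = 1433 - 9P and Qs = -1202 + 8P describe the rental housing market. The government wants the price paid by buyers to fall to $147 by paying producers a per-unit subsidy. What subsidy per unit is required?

At a buyer price of 147, quantity demanded is 1433 − 9·147 = 110.
Sellers supply 110 only when they receive Ps with -1202 + 8·Ps = 110, i.e. Ps = 164.
s = Ps − Pb = 164 − 147 = 17.

Required subsidy s = $17 per unit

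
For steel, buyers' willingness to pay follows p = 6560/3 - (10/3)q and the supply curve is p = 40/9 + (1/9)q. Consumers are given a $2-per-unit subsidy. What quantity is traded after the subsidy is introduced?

Pre-subsidy: 6560/3 - (10/3)q = 40/9 + (1/9)q gives q* = 19640/31 and p* = 2320/31.
With the rebate, buyers effectively pay pb = ps − 2, where ps is the price sellers receive.
On the curves, pb = 6560/3 - (10/3)q and ps = 40/9 + (1/9)q; the wedge ps − pb = 2 gives 40/9 + (1/9)q − (6560/3 - (10/3)q) = 2, so q' = 19658/31.
Then pb = 6560/3 − (10/3)·(19658/31) = 2260/31 and ps = 40/9 + (1/9)·(19658/31) = 2322/31.

q' = 19658/31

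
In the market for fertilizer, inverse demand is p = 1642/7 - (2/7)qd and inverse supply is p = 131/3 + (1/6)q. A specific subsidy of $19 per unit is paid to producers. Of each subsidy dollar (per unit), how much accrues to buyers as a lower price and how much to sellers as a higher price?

Buyers gain $12 per unit; sellers gain $7 per unit

Pre-subsidy: 1642/7 - (2/7)q = 131/3 + (1/6)q gives q* = 422 and p* = 114.
With the subsidy, sellers receive ps = pb + 19 for each unit, where pb is the price buyers pay.
On the curves, pb = 1642/7 - (2/7)q and ps = 131/3 + (1/6)q; the wedge ps − pb = 19 gives 131/3 + (1/6)q − (1642/7 - (2/7)q) = 19, so q' = 464.
Then pb = 1642/7 − (2/7)·464 = 102 and ps = 131/3 + (1/6)·464 = 121.
Buyers' price falls by p* − pb = 114 − 102 = 12; sellers' price rises by ps − p* = 121 − 114 = 7.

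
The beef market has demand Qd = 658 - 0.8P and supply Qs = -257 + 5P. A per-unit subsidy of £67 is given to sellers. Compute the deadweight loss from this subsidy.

Pre-subsidy: 658 - 0.8P = -257 + 5P gives P* = 4575/29, Q* = 15422/29.
With the subsidy, sellers receive Ps = Pb + 67 for each unit, where Pb is the price buyers pay.
Supply in terms of Pb becomes Qs = -257 + 5(Pb + 67) = 78 + 5Pb. Setting this equal to demand: 658 - 0.8Pb = 78 + 5Pb, so Pb = 100.
Sellers receive Ps = 100 + 67 = 167; Q' = 658 − 0.8·100 = 578.
The subsidy expands output by 578 − 15422/29 = 1340/29 past the efficient level; on those units the gap between marginal cost and willingness to pay runs from 0 up to 67.
DWL = ½ × 67 × 1340/29 = 44890/29.

Deadweight loss = 44890/29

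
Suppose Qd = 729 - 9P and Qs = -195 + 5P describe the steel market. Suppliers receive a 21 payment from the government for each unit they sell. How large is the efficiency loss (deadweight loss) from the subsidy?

Pre-subsidy: 729 - 9P = -195 + 5P gives P* = 66, Q* = 135.
With the subsidy, sellers receive Ps = Pb + 21 for each unit, where Pb is the price buyers pay.
Supply in terms of Pb becomes Qs = -195 + 5(Pb + 21) = -90 + 5Pb. Setting this equal to demand: 729 - 9Pb = -90 + 5Pb, so Pb = 58.5.
Sellers receive Ps = 58.5 + 21 = 79.5; Q' = 729 − 9·58.5 = 202.5.
The subsidy expands output by 202.5 − 135 = 67.5 past the efficient level; on those units the gap between marginal cost and willingness to pay runs from 0 up to 21.
DWL = ½ × 21 × 67.5 = 708.75.

Deadweight loss = 708.75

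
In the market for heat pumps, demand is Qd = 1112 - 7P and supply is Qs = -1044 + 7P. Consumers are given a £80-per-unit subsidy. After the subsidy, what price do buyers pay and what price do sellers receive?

Buyers pay £114; sellers receive £194

Pre-subsidy: 1112 - 7P = -1044 + 7P gives P* = 154, Q* = 34.
With the rebate, buyers effectively pay Pb = Ps − 80, where Ps is the price sellers receive.
Demand in terms of Ps becomes Qd = 1112 − 7(Ps − 80) = 1672 - 7Ps. Setting this equal to supply: 1672 - 7Ps = -1044 + 7Ps, so Ps = 194.
Buyers pay Pb = 194 − 80 = 114; Q' = -1044 + 7·194 = 314.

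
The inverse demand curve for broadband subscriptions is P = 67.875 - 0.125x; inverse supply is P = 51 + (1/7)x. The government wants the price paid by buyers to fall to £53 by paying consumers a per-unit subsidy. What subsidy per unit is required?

Required subsidy s = £15 per unit

At a buyer price of 53, quantity demanded is 543 − 8·53 = 119.
Sellers supply 119 only when they receive Ps = 51 + (1/7)·119 = 68.
s = Ps − Pb = 68 − 53 = 15.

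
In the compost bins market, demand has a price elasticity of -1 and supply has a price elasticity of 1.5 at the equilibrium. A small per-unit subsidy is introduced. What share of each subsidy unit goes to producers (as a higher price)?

Producer share = 0.4

For a small subsidy around the equilibrium, the benefit split depends on the relative slopes, which at a point are proportional to the elasticities.
Buyer share = εs/(εs + |εd|) = 1.5/(1.5 + 1) = 0.6; seller share = |εd|/(εs + |εd|) = 0.4.
So producers capture 0.4 of the subsidy.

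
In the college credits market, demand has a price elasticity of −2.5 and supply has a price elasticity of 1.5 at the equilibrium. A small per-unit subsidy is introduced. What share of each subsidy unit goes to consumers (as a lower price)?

Consumer share = 0.375

For a small subsidy around the equilibrium, the benefit split depends on the relative slopes, which at a point are proportional to the elasticities.
Buyer share = εs/(εs + |εd|) = 1.5/(1.5 + 2.5) = 0.375; seller share = |εd|/(εs + |εd|) = 0.625.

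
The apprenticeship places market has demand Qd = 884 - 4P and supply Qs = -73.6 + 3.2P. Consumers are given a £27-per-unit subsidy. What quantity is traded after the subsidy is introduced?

Pre-subsidy: 884 - 4P = -73.6 + 3.2P gives P* = 133, Q* = 352.
With the rebate, buyers effectively pay Pb = Ps − 27, where Ps is the price sellers receive.
Demand in terms of Ps becomes Qd = 884 − 4(Ps − 27) = 992 - 4Ps. Setting this equal to supply: 992 - 4Ps = -73.6 + 3.2Ps, so Ps = 148.
Buyers pay Pb = 148 − 27 = 121; Q' = -73.6 + 3.2·148 = 400.

Q' = 400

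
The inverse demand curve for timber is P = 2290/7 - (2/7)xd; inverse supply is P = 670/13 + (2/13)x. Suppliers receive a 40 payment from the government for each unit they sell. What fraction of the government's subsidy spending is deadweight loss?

Pre-subsidy: 2290/7 - (2/7)x = 670/13 + (2/13)x gives x* = 627 and P* = 148.
With the subsidy, sellers receive Ps = Pb + 40 for each unit, where Pb is the price buyers pay.
On the curves, Pb = 2290/7 - (2/7)x and Ps = 670/13 + (2/13)x; the wedge Ps − Pb = 40 gives 670/13 + (2/13)x − (2290/7 - (2/7)x) = 40, so x' = 718.
Then Pb = 2290/7 − (2/7)·718 = 122 and Ps = 670/13 + (2/13)·718 = 162.
ΔCS = ½(627 + 718)(148 − 122) = 17485; ΔPS = ½(627 + 718)(162 − 148) = 9415.
Government spending = 40 × 718 = 28720.
DWL = ½ × 40 × (718 − 627) = 1820; fraction = 1820 / 28720 = 91/1436.

DWL / government spending = 91/1436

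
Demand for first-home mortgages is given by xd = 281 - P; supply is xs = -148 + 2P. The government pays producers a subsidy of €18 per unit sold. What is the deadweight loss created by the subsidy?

Pre-subsidy: 281 - P = -148 + 2P gives P* = 143, x* = 138.
With the subsidy, sellers receive Ps = Pb + 18 for each unit, where Pb is the price buyers pay.
Supply in terms of Pb becomes xs = -148 + 2(Pb + 18) = -112 + 2Pb. Setting this equal to demand: 281 - Pb = -112 + 2Pb, so Pb = 131.
Sellers receive Ps = 131 + 18 = 149; x' = 281 − 1·131 = 150.
The subsidy expands output by 150 − 138 = 12 past the efficient level; on those units the gap between marginal cost and willingness to pay runs from 0 up to 18.
DWL = ½ × 18 × 12 = 108.

Deadweight loss = €108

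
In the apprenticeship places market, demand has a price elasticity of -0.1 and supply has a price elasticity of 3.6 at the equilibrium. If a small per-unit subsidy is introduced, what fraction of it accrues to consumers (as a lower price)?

For a small subsidy around the equilibrium, the benefit split depends on the relative slopes, which at a point are proportional to the elasticities.
Buyer share = εs/(εs + |εd|) = 3.6/(3.6 + 0.1) = 36/37; seller share = |εd|/(εs + |εd|) = 1/37.

Consumer share = 36/37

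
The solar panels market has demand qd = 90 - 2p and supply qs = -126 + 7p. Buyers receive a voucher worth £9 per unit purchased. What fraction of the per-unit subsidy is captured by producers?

Producer share = 2/9

Pre-subsidy: 90 - 2p = -126 + 7p gives p* = 24, q* = 42.
With the rebate, buyers effectively pay pb = ps − 9, where ps is the price sellers receive.
Demand in terms of ps becomes qd = 90 − 2(ps − 9) = 108 - 2ps. Setting this equal to supply: 108 - 2ps = -126 + 7ps, so ps = 26.
Buyers pay pb = 26 − 9 = 17; q' = -126 + 7·26 = 56.
Buyers' price falls by p* − pb = 24 − 17 = 7; sellers' price rises by ps − p* = 26 − 24 = 2.
So producers capture 2/9 = 2/9 of each unit of subsidy.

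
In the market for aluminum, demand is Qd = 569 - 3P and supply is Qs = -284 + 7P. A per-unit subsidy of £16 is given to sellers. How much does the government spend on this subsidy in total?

Government cost = £5547.2

Pre-subsidy: 569 - 3P = -284 + 7P gives P* = 85.3, Q* = 313.1.
With the subsidy, sellers receive Ps = Pb + 16 for each unit, where Pb is the price buyers pay.
Supply in terms of Pb becomes Qs = -284 + 7(Pb + 16) = -172 + 7Pb. Setting this equal to demand: 569 - 3Pb = -172 + 7Pb, so Pb = 74.1.
Sellers receive Ps = 74.1 + 16 = 90.1; Q' = 569 − 3·74.1 = 346.7.
Government outlay = subsidy × quantity = 16 × 346.7 = 5547.2.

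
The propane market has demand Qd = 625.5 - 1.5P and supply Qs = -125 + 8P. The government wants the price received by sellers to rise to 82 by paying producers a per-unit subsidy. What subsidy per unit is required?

Required subsidy s = 19 per unit

At a seller price of 82, quantity supplied is -125 + 8·82 = 531.
Buyers absorb 531 only when they pay Pb with 625.5 − 1.5·Pb = 531, i.e. Pb = 63.
s = Ps − Pb = 82 − 63 = 19.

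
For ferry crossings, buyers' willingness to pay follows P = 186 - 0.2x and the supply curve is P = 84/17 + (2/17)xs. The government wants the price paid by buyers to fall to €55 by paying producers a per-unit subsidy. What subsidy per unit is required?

At a buyer price of 55, quantity demanded is 930 − 5·55 = 655.
Sellers supply 655 only when they receive Ps = 84/17 + (2/17)·655 = 82.
s = Ps − Pb = 82 − 55 = 27.

Required subsidy s = €27 per unit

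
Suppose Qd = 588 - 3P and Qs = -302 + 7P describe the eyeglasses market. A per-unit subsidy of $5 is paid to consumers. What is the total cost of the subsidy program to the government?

Government cost = $1657.5

Pre-subsidy: 588 - 3P = -302 + 7P gives P* = 89, Q* = 321.
With the rebate, buyers effectively pay Pb = Ps − 5, where Ps is the price sellers receive.
Demand in terms of Ps becomes Qd = 588 − 3(Ps − 5) = 603 - 3Ps. Setting this equal to supply: 603 - 3Ps = -302 + 7Ps, so Ps = 90.5.
Buyers pay Pb = 90.5 − 5 = 85.5; Q' = -302 + 7·90.5 = 331.5.
Government outlay = subsidy × quantity = 5 × 331.5 = 1657.5.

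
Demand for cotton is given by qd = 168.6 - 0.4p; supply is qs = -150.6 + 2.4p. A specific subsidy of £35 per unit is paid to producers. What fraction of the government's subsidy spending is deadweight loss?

DWL / government spending = 2/45

Pre-subsidy: 168.6 - 0.4p = -150.6 + 2.4p gives p* = 114, q* = 123.
With the subsidy, sellers receive ps = pb + 35 for each unit, where pb is the price buyers pay.
Supply in terms of pb becomes qs = -150.6 + 2.4(pb + 35) = -66.6 + 2.4pb. Setting this equal to demand: 168.6 - 0.4pb = -66.6 + 2.4pb, so pb = 84.
Sellers receive ps = 84 + 35 = 119; q' = 168.6 − 0.4·84 = 135.
ΔCS = ½(123 + 135)(114 − 84) = 3870; ΔPS = ½(123 + 135)(119 − 114) = 645.
Government spending = 35 × 135 = 4725.
DWL = ½ × 35 × (135 − 123) = 210; fraction = 210 / 4725 = 2/45.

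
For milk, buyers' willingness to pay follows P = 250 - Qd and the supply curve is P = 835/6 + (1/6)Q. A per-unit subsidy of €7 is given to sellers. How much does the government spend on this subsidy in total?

Pre-subsidy: 250 - Q = 835/6 + (1/6)Q gives Q* = 95 and P* = 155.
With the subsidy, sellers receive Ps = Pb + 7 for each unit, where Pb is the price buyers pay.
On the curves, Pb = 250 - Q and Ps = 835/6 + (1/6)Q; the wedge Ps − Pb = 7 gives 835/6 + (1/6)Q − (250 - Q) = 7, so Q' = 101.
Then Pb = 250 − 1·101 = 149 and Ps = 835/6 + (1/6)·101 = 156.
Government outlay = subsidy × quantity = 7 × 101 = 707.

Government cost = €707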